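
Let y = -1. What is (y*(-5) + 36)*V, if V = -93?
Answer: -3813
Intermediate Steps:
(y*(-5) + 36)*V = (-1*(-5) + 36)*(-93) = (5 + 36)*(-93) = 41*(-93) = -3813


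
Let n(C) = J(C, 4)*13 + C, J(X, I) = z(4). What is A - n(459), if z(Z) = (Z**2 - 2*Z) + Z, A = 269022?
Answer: 268407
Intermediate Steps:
z(Z) = Z**2 - Z
J(X, I) = 12 (J(X, I) = 4*(-1 + 4) = 4*3 = 12)
n(C) = 156 + C (n(C) = 12*13 + C = 156 + C)
A - n(459) = 269022 - (156 + 459) = 269022 - 1*615 = 269022 - 615 = 268407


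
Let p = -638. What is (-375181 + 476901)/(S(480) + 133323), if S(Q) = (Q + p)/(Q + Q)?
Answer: 48825600/63994961 ≈ 0.76296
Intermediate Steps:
S(Q) = (-638 + Q)/(2*Q) (S(Q) = (Q - 638)/(Q + Q) = (-638 + Q)/((2*Q)) = (-638 + Q)*(1/(2*Q)) = (-638 + Q)/(2*Q))
(-375181 + 476901)/(S(480) + 133323) = (-375181 + 476901)/((1/2)*(-638 + 480)/480 + 133323) = 101720/((1/2)*(1/480)*(-158) + 133323) = 101720/(-79/480 + 133323) = 101720/(63994961/480) = 101720*(480/63994961) = 48825600/63994961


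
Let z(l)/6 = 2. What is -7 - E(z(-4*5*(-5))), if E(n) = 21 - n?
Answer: -16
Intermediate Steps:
z(l) = 12 (z(l) = 6*2 = 12)
-7 - E(z(-4*5*(-5))) = -7 - (21 - 1*12) = -7 - (21 - 12) = -7 - 1*9 = -7 - 9 = -16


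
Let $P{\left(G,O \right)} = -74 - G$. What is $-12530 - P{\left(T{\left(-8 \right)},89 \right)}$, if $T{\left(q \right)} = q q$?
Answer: $-12392$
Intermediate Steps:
$T{\left(q \right)} = q^{2}$
$-12530 - P{\left(T{\left(-8 \right)},89 \right)} = -12530 - \left(-74 - \left(-8\right)^{2}\right) = -12530 - \left(-74 - 64\right) = -12530 - -138 = -12530 + 138 = -12392$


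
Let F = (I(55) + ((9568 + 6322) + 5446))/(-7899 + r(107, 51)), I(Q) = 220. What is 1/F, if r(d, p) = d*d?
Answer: 1775/10778 ≈ 0.16469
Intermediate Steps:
r(d, p) = d²
F = 10778/1775 (F = (220 + ((9568 + 6322) + 5446))/(-7899 + 107²) = (220 + (15890 + 5446))/(-7899 + 11449) = (220 + 21336)/3550 = 21556*(1/3550) = 10778/1775 ≈ 6.0721)
1/F = 1/(10778/1775) = 1775/10778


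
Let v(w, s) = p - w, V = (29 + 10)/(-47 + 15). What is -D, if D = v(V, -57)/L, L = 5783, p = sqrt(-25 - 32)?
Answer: -39/185056 - I*sqrt(57)/5783 ≈ -0.00021075 - 0.0013055*I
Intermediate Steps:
p = I*sqrt(57) (p = sqrt(-57) = I*sqrt(57) ≈ 7.5498*I)
V = -39/32 (V = 39/(-32) = 39*(-1/32) = -39/32 ≈ -1.2188)
v(w, s) = -w + I*sqrt(57) (v(w, s) = I*sqrt(57) - w = -w + I*sqrt(57))
D = 39/185056 + I*sqrt(57)/5783 (D = (-1*(-39/32) + I*sqrt(57))/5783 = (39/32 + I*sqrt(57))*(1/5783) = 39/185056 + I*sqrt(57)/5783 ≈ 0.00021075 + 0.0013055*I)
-D = -(39/185056 + I*sqrt(57)/5783) = -39/185056 - I*sqrt(57)/5783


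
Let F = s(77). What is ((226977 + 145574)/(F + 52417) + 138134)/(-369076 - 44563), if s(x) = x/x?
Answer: -7241080563/21682129102 ≈ -0.33397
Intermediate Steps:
s(x) = 1
F = 1
((226977 + 145574)/(F + 52417) + 138134)/(-369076 - 44563) = ((226977 + 145574)/(1 + 52417) + 138134)/(-369076 - 44563) = (372551/52418 + 138134)/(-413639) = (372551*(1/52418) + 138134)*(-1/413639) = (372551/52418 + 138134)*(-1/413639) = (7241080563/52418)*(-1/413639) = -7241080563/21682129102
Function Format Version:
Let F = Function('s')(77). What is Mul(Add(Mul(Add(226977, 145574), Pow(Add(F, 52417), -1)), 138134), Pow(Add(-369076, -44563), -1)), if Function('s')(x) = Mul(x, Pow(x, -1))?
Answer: Rational(-7241080563, 21682129102) ≈ -0.33397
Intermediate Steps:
Function('s')(x) = 1
F = 1
Mul(Add(Mul(Add(226977, 145574), Pow(Add(F, 52417), -1)), 138134), Pow(Add(-369076, -44563), -1)) = Mul(Add(Mul(Add(226977, 145574), Pow(Add(1, 52417), -1)), 138134), Pow(Add(-369076, -44563), -1)) = Mul(Add(Mul(372551, Pow(52418, -1)), 138134), Pow(-413639, -1)) = Mul(Add(Mul(372551, Rational(1, 52418)), 138134), Rational(-1, 413639)) = Mul(Add(Rational(372551, 52418), 138134), Rational(-1, 413639)) = Mul(Rational(7241080563, 52418), Rational(-1, 413639)) = Rational(-7241080563, 21682129102)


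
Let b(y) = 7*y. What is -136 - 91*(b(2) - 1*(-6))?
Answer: -1956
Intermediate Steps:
-136 - 91*(b(2) - 1*(-6)) = -136 - 91*(7*2 - 1*(-6)) = -136 - 91*(14 + 6) = -136 - 91*20 = -136 - 1820 = -1956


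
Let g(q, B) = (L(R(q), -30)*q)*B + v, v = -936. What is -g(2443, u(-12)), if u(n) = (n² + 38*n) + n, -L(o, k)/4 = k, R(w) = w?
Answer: 94984776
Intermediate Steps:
L(o, k) = -4*k
u(n) = n² + 39*n
g(q, B) = -936 + 120*B*q (g(q, B) = ((-4*(-30))*q)*B - 936 = (120*q)*B - 936 = 120*B*q - 936 = -936 + 120*B*q)
-g(2443, u(-12)) = -(-936 + 120*(-12*(39 - 12))*2443) = -(-936 + 120*(-12*27)*2443) = -(-936 + 120*(-324)*2443) = -(-936 - 94983840) = -1*(-94984776) = 94984776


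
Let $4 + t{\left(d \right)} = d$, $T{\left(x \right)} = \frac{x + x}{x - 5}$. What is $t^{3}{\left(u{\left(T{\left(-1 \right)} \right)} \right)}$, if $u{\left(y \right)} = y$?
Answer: $- \frac{1331}{27} \approx -49.296$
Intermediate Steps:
$T{\left(x \right)} = \frac{2 x}{-5 + x}$
$t{\left(d \right)} = -4 + d$
$t^{3}{\left(u{\left(T{\left(-1 \right)} \right)} \right)} = \left(-4 + 2 \left(-1\right) \frac{1}{-5 - 1}\right)^{3} = \left(-4 + 2 \left(-1\right) \frac{1}{-6}\right)^{3} = \left(-4 + 2 \left(-1\right) \left(- \frac{1}{6}\right)\right)^{3} = \left(-4 + \frac{1}{3}\right)^{3} = \left(- \frac{11}{3}\right)^{3} = - \frac{1331}{27}$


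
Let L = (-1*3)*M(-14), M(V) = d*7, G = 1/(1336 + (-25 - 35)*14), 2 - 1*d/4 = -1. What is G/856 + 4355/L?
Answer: -462257057/26748288 ≈ -17.282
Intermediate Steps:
d = 12 (d = 8 - 4*(-1) = 8 + 4 = 12)
G = 1/496 (G = 1/(1336 - 60*14) = 1/(1336 - 840) = 1/496 ≈ 0.0020161)
M(V) = 84 (M(V) = 12*7 = 84)
L = -252 (L = -1*3*84 = -3*84 = -252)
G/856 + 4355/L = (1/496)/856 + 4355/(-252) = (1/496)*(1/856) + 4355*(-1/252) = 1/424576 - 4355/252 = -462257057/26748288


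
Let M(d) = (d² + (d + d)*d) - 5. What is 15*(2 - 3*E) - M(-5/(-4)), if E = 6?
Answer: -3835/16 ≈ -239.69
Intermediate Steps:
M(d) = -5 + 3*d² (M(d) = (d² + (2*d)*d) - 5 = (d² + 2*d²) - 5 = 3*d² - 5 = -5 + 3*d²)
15*(2 - 3*E) - M(-5/(-4)) = 15*(2 - 3*6) - (-5 + 3*(-5/(-4))²) = 15*(2 - 18) - (-5 + 3*(-5*(-¼))²) = 15*(-16) - (-5 + 3*(5/4)²) = -240 - (-5 + 3*(25/16)) = -240 - (-5 + 75/16) = -240 - 1*(-5/16) = -240 + 5/16 = -3835/16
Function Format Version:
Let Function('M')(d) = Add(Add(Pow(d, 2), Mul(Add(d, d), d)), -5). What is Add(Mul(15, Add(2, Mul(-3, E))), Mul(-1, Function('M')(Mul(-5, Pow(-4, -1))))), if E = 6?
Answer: Rational(-3835, 16) ≈ -239.69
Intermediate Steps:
Function('M')(d) = Add(-5, Mul(3, Pow(d, 2))) (Function('M')(d) = Add(Add(Pow(d, 2), Mul(Mul(2, d), d)), -5) = Add(Add(Pow(d, 2), Mul(2, Pow(d, 2))), -5) = Add(Mul(3, Pow(d, 2)), -5) = Add(-5, Mul(3, Pow(d, 2))))
Add(Mul(15, Add(2, Mul(-3, E))), Mul(-1, Function('M')(Mul(-5, Pow(-4, -1))))) = Add(Mul(15, Add(2, Mul(-3, 6))), Mul(-1, Add(-5, Mul(3, Pow(Mul(-5, Pow(-4, -1)), 2))))) = Add(Mul(15, Add(2, -18)), Mul(-1, Add(-5, Mul(3, Pow(Mul(-5, Rational(-1, 4)), 2))))) = Add(Mul(15, -16), Mul(-1, Add(-5, Mul(3, Pow(Rational(5, 4), 2))))) = Add(-240, Mul(-1, Add(-5, Mul(3, Rational(25, 16))))) = Add(-240, Mul(-1, Add(-5, Rational(75, 16)))) = Add(-240, Mul(-1, Rational(-5, 16))) = Add(-240, Rational(5, 16)) = Rational(-3835, 16)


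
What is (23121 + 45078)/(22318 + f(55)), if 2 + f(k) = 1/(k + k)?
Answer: 7501890/2454761 ≈ 3.0561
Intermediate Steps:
f(k) = -2 + 1/(2*k) (f(k) = -2 + 1/(k + k) = -2 + 1/(2*k))
(23121 + 45078)/(22318 + f(55)) = (23121 + 45078)/(22318 + (-2 + (½)/55)) = 68199/(22318 + (-2 + (½)*(1/55))) = 68199/(22318 + (-2 + 1/110)) = 68199/(22318 - 219/110) = 68199/(2454761/110) = 68199*(110/2454761) = 7501890/2454761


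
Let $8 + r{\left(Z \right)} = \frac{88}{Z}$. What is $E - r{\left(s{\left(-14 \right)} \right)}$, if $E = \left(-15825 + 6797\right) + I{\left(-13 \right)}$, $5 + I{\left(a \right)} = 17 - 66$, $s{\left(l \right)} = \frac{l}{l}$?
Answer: $-9162$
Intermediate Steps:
$s{\left(l \right)} = 1$
$I{\left(a \right)} = -54$ ($I{\left(a \right)} = -5 + \left(17 - 66\right) = -5 - 49 = -54$)
$r{\left(Z \right)} = -8 + \frac{88}{Z}$
$E = -9082$ ($E = \left(-15825 + 6797\right) - 54 = -9028 - 54 = -9082$)
$E - r{\left(s{\left(-14 \right)} \right)} = -9082 - \left(-8 + \frac{88}{1}\right) = -9082 - \left(-8 + 88 \cdot 1\right) = -9082 - \left(-8 + 88\right) = -9082 - 80 = -9162$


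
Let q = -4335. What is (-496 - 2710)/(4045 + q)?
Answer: 1603/145 ≈ 11.055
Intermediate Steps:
(-496 - 2710)/(4045 + q) = (-496 - 2710)/(4045 - 4335) = -3206/(-290) = -3206*(-1/290) = 1603/145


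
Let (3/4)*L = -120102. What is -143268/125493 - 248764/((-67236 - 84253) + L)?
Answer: -4475916616/13035585375 ≈ -0.34336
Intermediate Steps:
L = -160136 (L = (4/3)*(-120102) = -160136)
-143268/125493 - 248764/((-67236 - 84253) + L) = -143268/125493 - 248764/((-67236 - 84253) - 160136) = -143268*1/125493 - 248764/(-151489 - 160136) = -47756/41831 - 248764/(-311625) = -47756/41831 - 248764*(-1/311625) = -47756/41831 + 248764/311625 = -4475916616/13035585375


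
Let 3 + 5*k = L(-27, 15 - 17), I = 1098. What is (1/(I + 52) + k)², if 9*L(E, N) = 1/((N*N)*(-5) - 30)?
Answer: 240684196/669515625 ≈ 0.35949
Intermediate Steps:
L(E, N) = 1/(9*(-30 - 5*N²)) (L(E, N) = 1/(9*((N*N)*(-5) - 30)) = 1/(9*(N²*(-5) - 30)) = 1/(9*(-5*N² - 30)) = 1/(9*(-30 - 5*N²)))
k = -1351/2250 (k = -⅗ + (-1/(270 + 45*(15 - 17)²))/5 = -⅗ + (-1/(270 + 45*(-2)²))/5 = -⅗ + (-1/(270 + 45*4))/5 = -⅗ + (-1/(270 + 180))/5 = -⅗ + (-1/450)/5 = -⅗ + (-1*1/450)/5 = -⅗ + (⅕)*(-1/450) = -⅗ - 1/2250 = -1351/2250 ≈ -0.60044)
(1/(I + 52) + k)² = (1/(1098 + 52) - 1351/2250)² = (1/1150 - 1351/2250)² = (-15514/25875)² = 240684196/669515625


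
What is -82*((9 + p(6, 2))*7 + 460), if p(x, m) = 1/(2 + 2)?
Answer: -86059/2 ≈ -43030.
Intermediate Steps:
p(x, m) = ¼ (p(x, m) = 1/4 = ¼)
-82*((9 + p(6, 2))*7 + 460) = -82*((9 + ¼)*7 + 460) = -82*((37/4)*7 + 460) = -82*(259/4 + 460) = -82*2099/4 = -86059/2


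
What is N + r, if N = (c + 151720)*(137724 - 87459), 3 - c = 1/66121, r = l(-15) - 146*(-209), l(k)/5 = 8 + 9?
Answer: 504264347604209/66121 ≈ 7.6264e+9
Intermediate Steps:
l(k) = 85 (l(k) = 5*(8 + 9) = 5*17 = 85)
r = 30599 (r = 85 - 146*(-209) = 85 + 30514 = 30599)
c = 198362/66121 (c = 3 - 1/66121 = 198362/66121 ≈ 3.0000)
N = 504262324367730/66121 (N = (198362/66121 + 151720)*(137724 - 87459) = (10032076482/66121)*50265 = 504262324367730/66121 ≈ 7.6264e+9)
N + r = 504262324367730/66121 + 30599 = 504264347604209/66121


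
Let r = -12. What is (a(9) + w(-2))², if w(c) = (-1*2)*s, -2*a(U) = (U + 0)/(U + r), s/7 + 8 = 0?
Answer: 51529/4 ≈ 12882.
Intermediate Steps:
s = -56 (s = -56 + 7*0 = -56 + 0 = -56)
a(U) = -U/(2*(-12 + U)) (a(U) = -(U + 0)/(2*(U - 12)) = -U/(2*(-12 + U)))
w(c) = 112 (w(c) = -1*2*(-56) = -2*(-56) = 112)
(a(9) + w(-2))² = (-1*9/(-24 + 2*9) + 112)² = (-1*9/(-24 + 18) + 112)² = (-1*9/(-6) + 112)² = (-1*9*(-⅙) + 112)² = (3/2 + 112)² = (227/2)² = 51529/4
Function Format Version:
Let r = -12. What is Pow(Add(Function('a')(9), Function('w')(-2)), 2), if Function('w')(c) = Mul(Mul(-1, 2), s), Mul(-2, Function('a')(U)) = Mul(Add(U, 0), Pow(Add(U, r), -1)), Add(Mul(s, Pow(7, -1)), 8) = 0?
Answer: Rational(51529, 4) ≈ 12882.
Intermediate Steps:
s = -56 (s = Add(-56, Mul(7, 0)) = Add(-56, 0) = -56)
Function('a')(U) = Mul(Rational(-1, 2), U, Pow(Add(-12, U), -1)) (Function('a')(U) = Mul(Rational(-1, 2), Mul(Add(U, 0), Pow(Add(U, -12), -1))) = Mul(Rational(-1, 2), Mul(U, Pow(Add(-12, U), -1))) = Mul(Rational(-1, 2), U, Pow(Add(-12, U), -1)))
Function('w')(c) = 112 (Function('w')(c) = Mul(Mul(-1, 2), -56) = Mul(-2, -56) = 112)
Pow(Add(Function('a')(9), Function('w')(-2)), 2) = Pow(Add(Mul(-1, 9, Pow(Add(-24, Mul(2, 9)), -1)), 112), 2) = Pow(Add(Mul(-1, 9, Pow(Add(-24, 18), -1)), 112), 2) = Pow(Add(Mul(-1, 9, Pow(-6, -1)), 112), 2) = Pow(Add(Mul(-1, 9, Rational(-1, 6)), 112), 2) = Pow(Add(Rational(3, 2), 112), 2) = Pow(Rational(227, 2), 2) = Rational(51529, 4)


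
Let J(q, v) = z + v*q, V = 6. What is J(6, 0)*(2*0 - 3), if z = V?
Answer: -18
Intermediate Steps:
z = 6
J(q, v) = 6 + q*v (J(q, v) = 6 + v*q = 6 + q*v)
J(6, 0)*(2*0 - 3) = (6 + 6*0)*(2*0 - 3) = (6 + 0)*(0 - 3) = 6*(-3) = -18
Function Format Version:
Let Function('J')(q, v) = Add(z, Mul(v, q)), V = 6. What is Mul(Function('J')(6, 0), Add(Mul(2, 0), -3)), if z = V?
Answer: -18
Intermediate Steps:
z = 6
Function('J')(q, v) = Add(6, Mul(q, v)) (Function('J')(q, v) = Add(6, Mul(v, q)) = Add(6, Mul(q, v)))
Mul(Function('J')(6, 0), Add(Mul(2, 0), -3)) = Mul(Add(6, Mul(6, 0)), Add(Mul(2, 0), -3)) = Mul(Add(6, 0), Add(0, -3)) = Mul(6, -3) = -18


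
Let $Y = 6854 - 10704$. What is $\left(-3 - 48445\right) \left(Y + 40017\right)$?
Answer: $-1752218816$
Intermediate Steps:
$Y = -3850$
$\left(-3 - 48445\right) \left(Y + 40017\right) = \left(-3 - 48445\right) \left(-3850 + 40017\right) = \left(-48448\right) 36167 = -1752218816$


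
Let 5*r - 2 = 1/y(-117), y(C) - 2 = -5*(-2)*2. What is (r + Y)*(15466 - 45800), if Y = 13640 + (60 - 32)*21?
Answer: -4747650175/11 ≈ -4.3160e+8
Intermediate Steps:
y(C) = 22 (y(C) = 2 - 5*(-2)*2 = 2 + 10*2 = 2 + 20 = 22)
Y = 14228 (Y = 13640 + 28*21 = 13640 + 588 = 14228)
r = 9/22 (r = ⅖ + (⅕)/22 = ⅖ + (⅕)*(1/22) = ⅖ + 1/110 = 9/22 ≈ 0.40909)
(r + Y)*(15466 - 45800) = (9/22 + 14228)*(15466 - 45800) = (313025/22)*(-30334) = -4747650175/11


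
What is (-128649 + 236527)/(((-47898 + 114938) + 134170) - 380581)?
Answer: -107878/179371 ≈ -0.60142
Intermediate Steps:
(-128649 + 236527)/(((-47898 + 114938) + 134170) - 380581) = 107878/((67040 + 134170) - 380581) = 107878/(201210 - 380581) = 107878/(-179371) = 107878*(-1/179371) = -107878/179371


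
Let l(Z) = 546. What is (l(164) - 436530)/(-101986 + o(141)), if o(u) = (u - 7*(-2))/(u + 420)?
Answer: 244587024/57213991 ≈ 4.2749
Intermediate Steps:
o(u) = (14 + u)/(420 + u) (o(u) = (u + 14)/(420 + u) = (14 + u)/(420 + u))
(l(164) - 436530)/(-101986 + o(141)) = (546 - 436530)/(-101986 + (14 + 141)/(420 + 141)) = -435984/(-101986 + 155/561) = -435984/(-57213991/561) = -435984*(-561/57213991) = 244587024/57213991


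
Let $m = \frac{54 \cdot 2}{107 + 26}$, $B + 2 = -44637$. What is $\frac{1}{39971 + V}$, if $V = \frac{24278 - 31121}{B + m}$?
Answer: $\frac{5936879}{237303900628} \approx 2.5018 \cdot 10^{-5}$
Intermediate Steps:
$B = -44639$ ($B = -2 - 44637 = -44639$)
$m = \frac{108}{133} \approx 0.81203$
$V = \frac{910119}{5936879}$ ($V = \frac{24278 - 31121}{-44639 + \frac{108}{133}} = - \frac{6843}{- \frac{5936879}{133}} = \left(-6843\right) \left(- \frac{133}{5936879}\right) = \frac{910119}{5936879} \approx 0.1533$)
$\frac{1}{39971 + V} = \frac{1}{39971 + \frac{910119}{5936879}} = \frac{1}{\frac{237303900628}{5936879}} = \frac{5936879}{237303900628}$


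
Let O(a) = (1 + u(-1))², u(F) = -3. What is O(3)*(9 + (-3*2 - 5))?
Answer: -8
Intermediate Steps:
O(a) = 4 (O(a) = (1 - 3)² = (-2)² = 4)
O(3)*(9 + (-3*2 - 5)) = 4*(9 + (-3*2 - 5)) = 4*(9 + (-6 - 5)) = 4*(9 - 11) = 4*(-2) = -8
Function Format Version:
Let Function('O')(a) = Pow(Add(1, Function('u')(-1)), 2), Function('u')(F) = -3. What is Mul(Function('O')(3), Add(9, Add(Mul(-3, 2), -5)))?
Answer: -8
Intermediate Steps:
Function('O')(a) = 4 (Function('O')(a) = Pow(Add(1, -3), 2) = Pow(-2, 2) = 4)
Mul(Function('O')(3), Add(9, Add(Mul(-3, 2), -5))) = Mul(4, Add(9, Add(Mul(-3, 2), -5))) = Mul(4, Add(9, Add(-6, -5))) = Mul(4, Add(9, -11)) = Mul(4, -2) = -8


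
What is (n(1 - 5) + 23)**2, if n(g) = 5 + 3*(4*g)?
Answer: 400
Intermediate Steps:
n(g) = 5 + 12*g
(n(1 - 5) + 23)**2 = ((5 + 12*(1 - 5)) + 23)**2 = ((5 + 12*(-4)) + 23)**2 = ((5 - 48) + 23)**2 = (-43 + 23)**2 = (-20)**2 = 400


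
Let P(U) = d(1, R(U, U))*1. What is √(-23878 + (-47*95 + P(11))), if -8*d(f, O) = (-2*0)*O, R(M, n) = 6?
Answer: I*√28343 ≈ 168.35*I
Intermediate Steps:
d(f, O) = 0 (d(f, O) = -(-2*0)*O/8 = -0*O = -⅛*0 = 0)
P(U) = 0 (P(U) = 0*1 = 0)
√(-23878 + (-47*95 + P(11))) = √(-23878 + (-47*95 + 0)) = √(-23878 + (-4465 + 0)) = √(-23878 - 4465) = √(-28343) = I*√28343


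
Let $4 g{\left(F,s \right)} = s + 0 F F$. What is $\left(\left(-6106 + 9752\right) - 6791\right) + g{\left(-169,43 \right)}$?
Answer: $- \frac{12537}{4} \approx -3134.3$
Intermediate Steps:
$g{\left(F,s \right)} = \frac{s}{4}$ ($g{\left(F,s \right)} = \frac{s + 0 F F}{4} = \frac{s + 0 F}{4} = \frac{s + 0}{4} = \frac{s}{4}$)
$\left(\left(-6106 + 9752\right) - 6791\right) + g{\left(-169,43 \right)} = \left(\left(-6106 + 9752\right) - 6791\right) + \frac{1}{4} \cdot 43 = \left(3646 - 6791\right) + \frac{43}{4} = -3145 + \frac{43}{4} = - \frac{12537}{4}$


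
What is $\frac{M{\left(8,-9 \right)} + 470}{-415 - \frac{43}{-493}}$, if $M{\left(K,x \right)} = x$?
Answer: $- \frac{227273}{204552} \approx -1.1111$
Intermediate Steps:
$\frac{M{\left(8,-9 \right)} + 470}{-415 - \frac{43}{-493}} = \frac{-9 + 470}{-415 - \frac{43}{-493}} = \frac{461}{-415 - - \frac{43}{493}} = \frac{461}{-415 + \frac{43}{493}} = \frac{461}{- \frac{204552}{493}} = 461 \left(- \frac{493}{204552}\right) = - \frac{227273}{204552}$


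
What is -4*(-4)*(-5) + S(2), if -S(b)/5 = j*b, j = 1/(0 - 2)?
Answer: -75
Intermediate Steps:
j = -1/2 (j = 1/(-2) = -1/2 ≈ -0.50000)
S(b) = 5*b/2 (S(b) = -(-5)*b/2 = 5*b/2)
-4*(-4)*(-5) + S(2) = -4*(-4)*(-5) + (5/2)*2 = 16*(-5) + 5 = -80 + 5 = -75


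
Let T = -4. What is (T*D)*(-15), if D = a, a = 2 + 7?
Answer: 540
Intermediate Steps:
a = 9
D = 9
(T*D)*(-15) = -4*9*(-15) = -36*(-15) = 540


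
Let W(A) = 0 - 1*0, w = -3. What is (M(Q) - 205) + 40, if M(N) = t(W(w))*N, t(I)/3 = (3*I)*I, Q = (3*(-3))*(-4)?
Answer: -165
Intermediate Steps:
Q = 36 (Q = -9*(-4) = 36)
W(A) = 0 (W(A) = 0 + 0 = 0)
t(I) = 9*I**2 (t(I) = 3*((3*I)*I) = 3*(3*I**2) = 9*I**2)
M(N) = 0 (M(N) = (9*0**2)*N = (9*0)*N = 0*N = 0)
(M(Q) - 205) + 40 = (0 - 205) + 40 = -205 + 40 = -165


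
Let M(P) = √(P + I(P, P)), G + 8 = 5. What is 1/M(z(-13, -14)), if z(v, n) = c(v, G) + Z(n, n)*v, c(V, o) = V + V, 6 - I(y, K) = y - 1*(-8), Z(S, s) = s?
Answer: -I*√2/2 ≈ -0.70711*I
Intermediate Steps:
G = -3 (G = -8 + 5 = -3)
I(y, K) = -2 - y (I(y, K) = 6 - (y - 1*(-8)) = 6 - (y + 8) = 6 - (8 + y) = 6 + (-8 - y) = -2 - y)
c(V, o) = 2*V
z(v, n) = 2*v + n*v
M(P) = I*√2 (M(P) = √(P + (-2 - P)) = √(-2) = I*√2)
1/M(z(-13, -14)) = 1/(I*√2) = -I*√2/2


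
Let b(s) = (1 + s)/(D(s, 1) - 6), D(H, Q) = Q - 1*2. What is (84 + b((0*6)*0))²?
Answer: 344569/49 ≈ 7032.0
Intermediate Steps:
D(H, Q) = -2 + Q (D(H, Q) = Q - 2 = -2 + Q)
b(s) = -⅐ - s/7 (b(s) = (1 + s)/((-2 + 1) - 6) = (1 + s)/(-1 - 6) = (1 + s)/(-7) = (1 + s)*(-⅐) = -⅐ - s/7)
(84 + b((0*6)*0))² = (84 + (-⅐ - 0*6*0/7))² = (84 + (-⅐ - 0*0))² = (84 + (-⅐ - ⅐*0))² = (84 + (-⅐ + 0))² = (84 - ⅐)² = (587/7)² = 344569/49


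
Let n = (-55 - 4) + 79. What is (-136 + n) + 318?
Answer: 202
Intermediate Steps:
n = 20 (n = -59 + 79 = 20)
(-136 + n) + 318 = (-136 + 20) + 318 = -116 + 318 = 202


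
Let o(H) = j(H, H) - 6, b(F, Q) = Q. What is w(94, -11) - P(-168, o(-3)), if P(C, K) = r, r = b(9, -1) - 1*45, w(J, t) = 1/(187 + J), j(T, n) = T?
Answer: 12927/281 ≈ 46.004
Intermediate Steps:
r = -46 (r = -1 - 1*45 = -1 - 45 = -46)
o(H) = -6 + H (o(H) = H - 6 = -6 + H)
P(C, K) = -46
w(94, -11) - P(-168, o(-3)) = 1/(187 + 94) - 1*(-46) = 1/281 + 46 = 12927/281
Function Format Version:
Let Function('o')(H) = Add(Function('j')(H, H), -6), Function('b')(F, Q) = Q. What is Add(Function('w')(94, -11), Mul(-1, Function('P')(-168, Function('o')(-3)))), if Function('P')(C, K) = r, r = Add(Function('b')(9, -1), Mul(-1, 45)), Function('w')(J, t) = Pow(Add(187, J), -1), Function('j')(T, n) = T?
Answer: Rational(12927, 281) ≈ 46.004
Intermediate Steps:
r = -46 (r = Add(-1, Mul(-1, 45)) = Add(-1, -45) = -46)
Function('o')(H) = Add(-6, H) (Function('o')(H) = Add(H, -6) = Add(-6, H))
Function('P')(C, K) = -46
Add(Function('w')(94, -11), Mul(-1, Function('P')(-168, Function('o')(-3)))) = Add(Pow(Add(187, 94), -1), Mul(-1, -46)) = Add(Pow(281, -1), 46) = Add(Rational(1, 281), 46) = Rational(12927, 281)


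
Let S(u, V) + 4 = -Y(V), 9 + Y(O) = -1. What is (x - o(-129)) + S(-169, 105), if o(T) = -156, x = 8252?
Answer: 8414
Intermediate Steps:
Y(O) = -10 (Y(O) = -9 - 1 = -10)
S(u, V) = 6 (S(u, V) = -4 - 1*(-10) = -4 + 10 = 6)
(x - o(-129)) + S(-169, 105) = (8252 - 1*(-156)) + 6 = (8252 + 156) + 6 = 8408 + 6 = 8414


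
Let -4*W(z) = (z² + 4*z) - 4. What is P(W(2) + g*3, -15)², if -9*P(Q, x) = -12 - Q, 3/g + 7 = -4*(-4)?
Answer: 121/81 ≈ 1.4938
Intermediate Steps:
g = ⅓ (g = 3/(-7 - 4*(-4)) = 3/(-7 + 16) = 3/9 = 3*(⅑) = ⅓ ≈ 0.33333)
W(z) = 1 - z - z²/4 (W(z) = -((z² + 4*z) - 4)/4 = -(-4 + z² + 4*z)/4 = 1 - z - z²/4)
P(Q, x) = 4/3 + Q/9 (P(Q, x) = -(-12 - Q)/9 = 4/3 + Q/9)
P(W(2) + g*3, -15)² = (4/3 + ((1 - 1*2 - ¼*2²) + (⅓)*3)/9)² = (4/3 + ((1 - 2 - ¼*4) + 1)/9)² = (4/3 + ((1 - 2 - 1) + 1)/9)² = (4/3 + (-2 + 1)/9)² = (4/3 + (⅑)*(-1))² = (4/3 - ⅑)² = (11/9)² = 121/81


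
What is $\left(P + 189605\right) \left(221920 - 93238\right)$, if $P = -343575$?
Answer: $-19813167540$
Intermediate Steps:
$\left(P + 189605\right) \left(221920 - 93238\right) = \left(-343575 + 189605\right) \left(221920 - 93238\right) = \left(-153970\right) 128682 = -19813167540$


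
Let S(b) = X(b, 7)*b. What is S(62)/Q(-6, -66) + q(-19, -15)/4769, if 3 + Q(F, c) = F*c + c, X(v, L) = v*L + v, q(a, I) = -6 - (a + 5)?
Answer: 146658904/1559463 ≈ 94.044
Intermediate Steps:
q(a, I) = -11 - a (q(a, I) = -6 - (5 + a) = -6 + (-5 - a) = -11 - a)
X(v, L) = v + L*v (X(v, L) = L*v + v = v + L*v)
Q(F, c) = -3 + c + F*c (Q(F, c) = -3 + (F*c + c) = -3 + (c + F*c) = -3 + c + F*c)
S(b) = 8*b² (S(b) = (b*(1 + 7))*b = (b*8)*b = (8*b)*b = 8*b²)
S(62)/Q(-6, -66) + q(-19, -15)/4769 = (8*62²)/(-3 - 66 - 6*(-66)) + (-11 - 1*(-19))/4769 = (8*3844)/(-3 - 66 + 396) + (-11 + 19)*(1/4769) = 30752/327 + 8*(1/4769) = 30752*(1/327) + 8/4769 = 30752/327 + 8/4769 = 146658904/1559463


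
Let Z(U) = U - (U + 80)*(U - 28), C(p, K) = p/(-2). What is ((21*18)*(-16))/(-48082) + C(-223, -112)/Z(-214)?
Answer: 192057673/1569492644 ≈ 0.12237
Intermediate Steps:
C(p, K) = -p/2 (C(p, K) = p*(-1/2) = -p/2)
Z(U) = U - (-28 + U)*(80 + U) (Z(U) = U - (80 + U)*(-28 + U) = U - (-28 + U)*(80 + U))
((21*18)*(-16))/(-48082) + C(-223, -112)/Z(-214) = ((21*18)*(-16))/(-48082) + (-1/2*(-223))/(2240 - 1*(-214)**2 - 51*(-214)) = (378*(-16))*(-1/48082) + 223/(2*(2240 - 1*45796 + 10914)) = -6048*(-1/48082) + 223/(2*(2240 - 45796 + 10914)) = 3024/24041 + (223/2)/(-32642) = 3024/24041 + (223/2)*(-1/32642) = 3024/24041 - 223/65284 = 192057673/1569492644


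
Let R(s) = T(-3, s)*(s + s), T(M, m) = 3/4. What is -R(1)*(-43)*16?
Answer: 1032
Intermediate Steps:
T(M, m) = ¾ (T(M, m) = 3*(¼) = ¾)
R(s) = 3*s/2 (R(s) = 3*(s + s)/4 = 3*(2*s)/4 = 3*s/2)
-R(1)*(-43)*16 = -((3/2)*1)*(-43)*16 = -(3/2)*(-43)*16 = -(-129)*16/2 = -1*(-1032) = 1032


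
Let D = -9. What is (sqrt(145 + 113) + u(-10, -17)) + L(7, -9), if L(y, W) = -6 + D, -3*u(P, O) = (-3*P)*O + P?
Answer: 475/3 + sqrt(258) ≈ 174.40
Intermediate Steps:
u(P, O) = -P/3 + O*P (u(P, O) = -((-3*P)*O + P)/3 = -(-3*O*P + P)/3 = -(P - 3*O*P)/3 = -P/3 + O*P)
L(y, W) = -15 (L(y, W) = -6 - 9 = -15)
(sqrt(145 + 113) + u(-10, -17)) + L(7, -9) = (sqrt(145 + 113) - 10*(-1/3 - 17)) - 15 = (sqrt(258) - 10*(-52/3)) - 15 = (sqrt(258) + 520/3) - 15 = (520/3 + sqrt(258)) - 15 = 475/3 + sqrt(258)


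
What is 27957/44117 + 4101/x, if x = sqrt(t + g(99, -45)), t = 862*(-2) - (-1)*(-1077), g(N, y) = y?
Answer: 27957/44117 - 4101*I*sqrt(2846)/2846 ≈ 0.6337 - 76.873*I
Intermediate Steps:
t = -2801 (t = -1724 - 1*1077 = -1724 - 1077 = -2801)
x = I*sqrt(2846) (x = sqrt(-2801 - 45) = sqrt(-2846) = I*sqrt(2846) ≈ 53.348*I)
27957/44117 + 4101/x = 27957/44117 + 4101/((I*sqrt(2846))) = 27957*(1/44117) + 4101*(-I*sqrt(2846)/2846) = 27957/44117 - 4101*I*sqrt(2846)/2846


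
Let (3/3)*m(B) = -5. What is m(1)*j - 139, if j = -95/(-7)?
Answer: -1448/7 ≈ -206.86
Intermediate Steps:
j = 95/7 (j = -95*(-1/7) = 95/7 ≈ 13.571)
m(B) = -5
m(1)*j - 139 = -5*95/7 - 139 = -475/7 - 139 = -1448/7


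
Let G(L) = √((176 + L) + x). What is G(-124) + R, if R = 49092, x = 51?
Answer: 49092 + √103 ≈ 49102.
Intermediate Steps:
G(L) = √(227 + L) (G(L) = √((176 + L) + 51) = √(227 + L))
G(-124) + R = √(227 - 124) + 49092 = √103 + 49092 = 49092 + √103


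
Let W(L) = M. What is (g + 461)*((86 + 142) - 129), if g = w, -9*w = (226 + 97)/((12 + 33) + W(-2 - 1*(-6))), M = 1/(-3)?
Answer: 6104967/134 ≈ 45559.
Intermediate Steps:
M = -1/3 ≈ -0.33333
W(L) = -1/3
w = -323/402 (w = -(226 + 97)/(9*((12 + 33) - 1/3)) = -323/(9*(45 - 1/3)) = -323/(9*134/3) = -323*3/(9*134) = -1/9*969/134 = -323/402 ≈ -0.80348)
g = -323/402 ≈ -0.80348
(g + 461)*((86 + 142) - 129) = (-323/402 + 461)*((86 + 142) - 129) = 184999*(228 - 129)/402 = (184999/402)*99 = 6104967/134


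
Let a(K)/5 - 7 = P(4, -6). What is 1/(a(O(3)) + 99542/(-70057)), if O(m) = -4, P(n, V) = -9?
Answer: -70057/800112 ≈ -0.087559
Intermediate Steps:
a(K) = -10 (a(K) = 35 + 5*(-9) = 35 - 45 = -10)
1/(a(O(3)) + 99542/(-70057)) = 1/(-10 + 99542/(-70057)) = 1/(-10 + 99542*(-1/70057)) = 1/(-10 - 99542/70057) = 1/(-800112/70057) = -70057/800112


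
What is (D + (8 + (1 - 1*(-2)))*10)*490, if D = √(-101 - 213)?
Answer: 53900 + 490*I*√314 ≈ 53900.0 + 8682.8*I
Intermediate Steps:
D = I*√314 (D = √(-314) = I*√314 ≈ 17.72*I)
(D + (8 + (1 - 1*(-2)))*10)*490 = (I*√314 + (8 + (1 - 1*(-2)))*10)*490 = (I*√314 + (8 + (1 + 2))*10)*490 = (I*√314 + (8 + 3)*10)*490 = (I*√314 + 11*10)*490 = (I*√314 + 110)*490 = (110 + I*√314)*490 = 53900 + 490*I*√314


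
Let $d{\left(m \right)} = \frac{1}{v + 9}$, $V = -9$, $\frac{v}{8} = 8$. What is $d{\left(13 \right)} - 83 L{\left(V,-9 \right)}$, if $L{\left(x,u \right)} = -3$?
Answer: $\frac{18178}{73} \approx 249.01$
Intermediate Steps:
$v = 64$ ($v = 8 \cdot 8 = 64$)
$d{\left(m \right)} = \frac{1}{73}$ ($d{\left(m \right)} = \frac{1}{64 + 9} = \frac{1}{73}$)
$d{\left(13 \right)} - 83 L{\left(V,-9 \right)} = \frac{1}{73} - -249 = \frac{1}{73} + 249 = \frac{18178}{73}$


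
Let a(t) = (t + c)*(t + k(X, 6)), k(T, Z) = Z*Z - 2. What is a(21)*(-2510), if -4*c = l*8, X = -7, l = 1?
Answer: -2622950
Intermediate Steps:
c = -2 (c = -8/4 = -¼*8 = -2)
k(T, Z) = -2 + Z² (k(T, Z) = Z² - 2 = -2 + Z²)
a(t) = (-2 + t)*(34 + t) (a(t) = (t - 2)*(t + (-2 + 6²)) = (-2 + t)*(t + (-2 + 36)) = (-2 + t)*(t + 34) = (-2 + t)*(34 + t))
a(21)*(-2510) = (-68 + 21² + 32*21)*(-2510) = (-68 + 441 + 672)*(-2510) = 1045*(-2510) = -2622950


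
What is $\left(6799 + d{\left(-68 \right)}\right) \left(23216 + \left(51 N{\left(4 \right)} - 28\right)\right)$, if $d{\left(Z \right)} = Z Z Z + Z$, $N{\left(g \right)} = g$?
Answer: $-7197741792$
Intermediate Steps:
$d{\left(Z \right)} = Z + Z^{3}$ ($d{\left(Z \right)} = Z^{2} Z + Z = Z^{3} + Z = Z + Z^{3}$)
$\left(6799 + d{\left(-68 \right)}\right) \left(23216 + \left(51 N{\left(4 \right)} - 28\right)\right) = \left(6799 + \left(-68 + \left(-68\right)^{3}\right)\right) \left(23216 + \left(51 \cdot 4 - 28\right)\right) = \left(6799 - 314500\right) \left(23216 + \left(204 - 28\right)\right) = \left(6799 - 314500\right) \left(23216 + 176\right) = \left(-307701\right) 23392 = -7197741792$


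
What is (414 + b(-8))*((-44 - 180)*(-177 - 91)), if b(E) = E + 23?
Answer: 25753728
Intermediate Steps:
b(E) = 23 + E
(414 + b(-8))*((-44 - 180)*(-177 - 91)) = (414 + (23 - 8))*((-44 - 180)*(-177 - 91)) = (414 + 15)*(-224*(-268)) = 429*60032 = 25753728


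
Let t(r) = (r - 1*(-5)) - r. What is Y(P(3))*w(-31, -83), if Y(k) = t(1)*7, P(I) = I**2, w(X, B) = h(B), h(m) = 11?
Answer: 385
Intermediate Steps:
w(X, B) = 11
t(r) = 5 (t(r) = (r + 5) - r = (5 + r) - r = 5)
Y(k) = 35 (Y(k) = 5*7 = 35)
Y(P(3))*w(-31, -83) = 35*11 = 385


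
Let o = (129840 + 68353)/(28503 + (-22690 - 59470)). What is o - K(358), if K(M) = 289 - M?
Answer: 3504140/53657 ≈ 65.306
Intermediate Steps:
o = -198193/53657 (o = 198193/(28503 - 82160) = 198193/(-53657) = 198193*(-1/53657) = -198193/53657 ≈ -3.6937)
o - K(358) = -198193/53657 - (289 - 1*358) = -198193/53657 - (289 - 358) = -198193/53657 - 1*(-69) = -198193/53657 + 69 = 3504140/53657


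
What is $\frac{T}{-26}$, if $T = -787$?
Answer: $\frac{787}{26} \approx 30.269$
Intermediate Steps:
$\frac{T}{-26} = - \frac{787}{-26} = \left(-787\right) \left(- \frac{1}{26}\right) = \frac{787}{26}$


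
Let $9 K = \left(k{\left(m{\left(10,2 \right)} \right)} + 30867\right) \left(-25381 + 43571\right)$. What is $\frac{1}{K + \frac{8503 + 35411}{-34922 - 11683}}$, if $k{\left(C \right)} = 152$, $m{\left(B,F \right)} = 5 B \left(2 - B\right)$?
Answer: $\frac{10755}{674261543816} \approx 1.5951 \cdot 10^{-8}$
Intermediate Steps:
$m{\left(B,F \right)} = 5 B \left(2 - B\right)$
$K = \frac{564235610}{9}$ ($K = \frac{\left(152 + 30867\right) \left(-25381 + 43571\right)}{9} = \frac{31019 \cdot 18190}{9} = \frac{1}{9} \cdot 564235610 = \frac{564235610}{9} \approx 6.2693 \cdot 10^{7}$)
$\frac{1}{K + \frac{8503 + 35411}{-34922 - 11683}} = \frac{1}{\frac{564235610}{9} + \frac{8503 + 35411}{-34922 - 11683}} = \frac{1}{\frac{564235610}{9} + \frac{43914}{-46605}} = \frac{1}{\frac{564235610}{9} + 43914 \left(- \frac{1}{46605}\right)} = \frac{1}{\frac{564235610}{9} - \frac{1126}{1195}} = \frac{1}{\frac{674261543816}{10755}} = \frac{10755}{674261543816}$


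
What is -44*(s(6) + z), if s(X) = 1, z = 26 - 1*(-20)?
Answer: -2068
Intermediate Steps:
z = 46 (z = 26 + 20 = 46)
-44*(s(6) + z) = -44*(1 + 46) = -44*47 = -2068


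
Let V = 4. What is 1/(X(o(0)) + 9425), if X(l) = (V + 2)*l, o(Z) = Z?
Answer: 1/9425 ≈ 0.00010610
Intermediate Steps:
X(l) = 6*l (X(l) = (4 + 2)*l = 6*l)
1/(X(o(0)) + 9425) = 1/(6*0 + 9425) = 1/(0 + 9425) = 1/9425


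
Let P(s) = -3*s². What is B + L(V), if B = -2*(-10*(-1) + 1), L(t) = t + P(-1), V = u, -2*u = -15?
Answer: -35/2 ≈ -17.500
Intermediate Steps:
u = 15/2 (u = -½*(-15) = 15/2 ≈ 7.5000)
V = 15/2 ≈ 7.5000
L(t) = -3 + t (L(t) = t - 3*(-1)² = t - 3*1 = t - 3 = -3 + t)
B = -22 (B = -2*(10 + 1) = -2*11 = -22)
B + L(V) = -22 + (-3 + 15/2) = -22 + 9/2 = -35/2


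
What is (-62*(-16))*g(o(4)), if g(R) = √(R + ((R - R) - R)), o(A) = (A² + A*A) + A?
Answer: 0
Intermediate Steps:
o(A) = A + 2*A² (o(A) = (A² + A²) + A = 2*A² + A = A + 2*A²)
g(R) = 0 (g(R) = √(R + (0 - R)) = √(R - R) = √0 = 0)
(-62*(-16))*g(o(4)) = -62*(-16)*0 = 992*0 = 0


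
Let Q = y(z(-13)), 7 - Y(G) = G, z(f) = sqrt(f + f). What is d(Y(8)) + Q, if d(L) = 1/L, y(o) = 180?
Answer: 179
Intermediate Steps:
z(f) = sqrt(2)*sqrt(f) (z(f) = sqrt(2*f) = sqrt(2)*sqrt(f))
Y(G) = 7 - G
Q = 180
d(Y(8)) + Q = 1/(7 - 1*8) + 180 = 1/(7 - 8) + 180 = 1/(-1) + 180 = -1 + 180 = 179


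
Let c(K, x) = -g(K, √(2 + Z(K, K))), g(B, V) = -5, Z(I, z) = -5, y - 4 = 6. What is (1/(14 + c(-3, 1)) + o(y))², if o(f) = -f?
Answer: 35721/361 ≈ 98.950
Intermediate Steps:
y = 10 (y = 4 + 6 = 10)
c(K, x) = 5 (c(K, x) = -1*(-5) = 5)
(1/(14 + c(-3, 1)) + o(y))² = (1/(14 + 5) - 1*10)² = (1/19 - 10)² = (-189/19)² = 35721/361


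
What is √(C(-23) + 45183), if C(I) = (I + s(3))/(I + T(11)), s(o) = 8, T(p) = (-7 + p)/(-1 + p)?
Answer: 9*√7122842/113 ≈ 212.56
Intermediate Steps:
T(p) = (-7 + p)/(-1 + p)
C(I) = (8 + I)/(⅖ + I) (C(I) = (I + 8)/(I + (-7 + 11)/(-1 + 11)) = (8 + I)/(I + 4/10) = (8 + I)/(I + (⅒)*4) = (8 + I)/(I + ⅖) = (8 + I)/(⅖ + I))
√(C(-23) + 45183) = √(5*(8 - 23)/(2 + 5*(-23)) + 45183) = √(5*(-15)/(2 - 115) + 45183) = √(5*(-15)/(-113) + 45183) = √(5*(-1/113)*(-15) + 45183) = √(75/113 + 45183) = √(5105754/113) = 9*√7122842/113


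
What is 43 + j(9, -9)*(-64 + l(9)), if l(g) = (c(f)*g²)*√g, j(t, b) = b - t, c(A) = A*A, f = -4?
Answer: -68789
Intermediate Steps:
c(A) = A²
l(g) = 16*g^(5/2) (l(g) = ((-4)²*g²)*√g = (16*g²)*√g = 16*g^(5/2))
43 + j(9, -9)*(-64 + l(9)) = 43 + (-9 - 1*9)*(-64 + 16*9^(5/2)) = 43 + (-9 - 9)*(-64 + 16*243) = 43 - 18*(-64 + 3888) = 43 - 18*3824 = 43 - 68832 = -68789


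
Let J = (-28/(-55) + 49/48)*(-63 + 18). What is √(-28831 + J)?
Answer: I*√55950103/44 ≈ 170.0*I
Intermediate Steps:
J = -12117/176 (J = (-28*(-1/55) + 49*(1/48))*(-45) = (28/55 + 49/48)*(-45) = (4039/2640)*(-45) = -12117/176 ≈ -68.847)
√(-28831 + J) = √(-28831 - 12117/176) = √(-5086373/176) = I*√55950103/44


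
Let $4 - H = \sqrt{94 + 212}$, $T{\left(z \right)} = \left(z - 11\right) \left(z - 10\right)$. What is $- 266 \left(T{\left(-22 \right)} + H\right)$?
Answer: $-281960 + 798 \sqrt{34} \approx -2.7731 \cdot 10^{5}$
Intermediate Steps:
$T{\left(z \right)} = \left(-11 + z\right) \left(-10 + z\right)$
$H = 4 - 3 \sqrt{34}$ ($H = 4 - \sqrt{94 + 212} = 4 - \sqrt{306} = 4 - 3 \sqrt{34} \approx -13.493$)
$- 266 \left(T{\left(-22 \right)} + H\right) = - 266 \left(\left(110 + \left(-22\right)^{2} - -462\right) + \left(4 - 3 \sqrt{34}\right)\right) = - 266 \left(\left(110 + 484 + 462\right) + \left(4 - 3 \sqrt{34}\right)\right) = - 266 \left(1056 + \left(4 - 3 \sqrt{34}\right)\right) = - 266 \left(1060 - 3 \sqrt{34}\right) = -281960 + 798 \sqrt{34}$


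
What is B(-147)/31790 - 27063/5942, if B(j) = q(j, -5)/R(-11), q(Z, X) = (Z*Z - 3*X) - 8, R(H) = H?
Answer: -4796051371/1038928990 ≈ -4.6163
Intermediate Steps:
q(Z, X) = -8 + Z² - 3*X (q(Z, X) = (Z² - 3*X) - 8 = -8 + Z² - 3*X)
B(j) = -7/11 - j²/11 (B(j) = (-8 + j² - 3*(-5))/(-11) = (-8 + j² + 15)*(-1/11) = (7 + j²)*(-1/11) = -7/11 - j²/11)
B(-147)/31790 - 27063/5942 = (-7/11 - 1/11*(-147)²)/31790 - 27063/5942 = (-7/11 - 1/11*21609)*(1/31790) - 27063*1/5942 = (-7/11 - 21609/11)*(1/31790) - 27063/5942 = -21616/11*1/31790 - 27063/5942 = -10808/174845 - 27063/5942 = -4796051371/1038928990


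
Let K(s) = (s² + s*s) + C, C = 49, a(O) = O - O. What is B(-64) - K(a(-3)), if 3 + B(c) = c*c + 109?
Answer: 4153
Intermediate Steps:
a(O) = 0
B(c) = 106 + c² (B(c) = -3 + (c*c + 109) = -3 + (c² + 109) = -3 + (109 + c²) = 106 + c²)
K(s) = 49 + 2*s² (K(s) = (s² + s*s) + 49 = (s² + s²) + 49 = 2*s² + 49 = 49 + 2*s²)
B(-64) - K(a(-3)) = (106 + (-64)²) - (49 + 2*0²) = (106 + 4096) - (49 + 2*0) = 4202 - (49 + 0) = 4202 - 1*49 = 4202 - 49 = 4153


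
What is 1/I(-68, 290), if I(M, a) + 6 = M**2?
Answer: 1/4618 ≈ 0.00021654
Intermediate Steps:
I(M, a) = -6 + M**2
1/I(-68, 290) = 1/(-6 + (-68)**2) = 1/(-6 + 4624) = 1/4618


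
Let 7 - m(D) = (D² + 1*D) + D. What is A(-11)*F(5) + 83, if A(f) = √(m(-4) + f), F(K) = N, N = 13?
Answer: 83 + 26*I*√3 ≈ 83.0 + 45.033*I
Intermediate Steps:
F(K) = 13
m(D) = 7 - D² - 2*D (m(D) = 7 - ((D² + 1*D) + D) = 7 - ((D² + D) + D) = 7 - ((D + D²) + D) = 7 - (D² + 2*D) = 7 + (-D² - 2*D) = 7 - D² - 2*D)
A(f) = √(-1 + f) (A(f) = √((7 - 1*(-4)² - 2*(-4)) + f) = √((7 - 1*16 + 8) + f) = √((7 - 16 + 8) + f) = √(-1 + f))
A(-11)*F(5) + 83 = √(-1 - 11)*13 + 83 = √(-12)*13 + 83 = (2*I*√3)*13 + 83 = 26*I*√3 + 83 = 83 + 26*I*√3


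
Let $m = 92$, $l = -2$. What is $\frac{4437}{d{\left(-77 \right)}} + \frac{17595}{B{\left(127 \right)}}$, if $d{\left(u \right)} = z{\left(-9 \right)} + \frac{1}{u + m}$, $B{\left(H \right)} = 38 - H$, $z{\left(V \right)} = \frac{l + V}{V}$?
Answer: $\frac{577575}{178} \approx 3244.8$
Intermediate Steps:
$z{\left(V \right)} = \frac{-2 + V}{V}$
$d{\left(u \right)} = \frac{11}{9} + \frac{1}{92 + u}$ ($d{\left(u \right)} = \frac{-2 - 9}{-9} + \frac{1}{u + 92} = \left(- \frac{1}{9}\right) \left(-11\right) + \frac{1}{92 + u} = \frac{11}{9} + \frac{1}{92 + u}$)
$\frac{4437}{d{\left(-77 \right)}} + \frac{17595}{B{\left(127 \right)}} = \frac{4437}{\frac{1}{9} \frac{1}{92 - 77} \left(1021 + 11 \left(-77\right)\right)} + \frac{17595}{38 - 127} = \frac{4437}{\frac{1}{9} \cdot \frac{1}{15} \left(1021 - 847\right)} + \frac{17595}{38 - 127} = \frac{4437}{\frac{1}{9} \cdot \frac{1}{15} \cdot 174} + \frac{17595}{-89} = \frac{4437}{\frac{58}{45}} + 17595 \left(- \frac{1}{89}\right) = 4437 \cdot \frac{45}{58} - \frac{17595}{89} = \frac{6885}{2} - \frac{17595}{89} = \frac{577575}{178}$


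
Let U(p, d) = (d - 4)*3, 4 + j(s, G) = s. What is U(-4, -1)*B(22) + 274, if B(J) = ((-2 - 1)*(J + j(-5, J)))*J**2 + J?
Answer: 283084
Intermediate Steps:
j(s, G) = -4 + s
U(p, d) = -12 + 3*d (U(p, d) = (-4 + d)*3 = -12 + 3*d)
B(J) = J + J**2*(27 - 3*J) (B(J) = ((-2 - 1)*(J + (-4 - 5)))*J**2 + J = (-3*(J - 9))*J**2 + J = (-3*(-9 + J))*J**2 + J = (27 - 3*J)*J**2 + J = J**2*(27 - 3*J) + J = J + J**2*(27 - 3*J))
U(-4, -1)*B(22) + 274 = (-12 + 3*(-1))*(22*(1 - 3*22**2 + 27*22)) + 274 = (-12 - 3)*(22*(1 - 3*484 + 594)) + 274 = -330*(1 - 1452 + 594) + 274 = -330*(-857) + 274 = -15*(-18854) + 274 = 282810 + 274 = 283084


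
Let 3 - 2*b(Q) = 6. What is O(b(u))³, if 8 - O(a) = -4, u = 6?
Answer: 1728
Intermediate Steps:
b(Q) = -3/2 (b(Q) = 3/2 - ½*6 = 3/2 - 3 = -3/2)
O(a) = 12 (O(a) = 8 - 1*(-4) = 8 + 4 = 12)
O(b(u))³ = 12³ = 1728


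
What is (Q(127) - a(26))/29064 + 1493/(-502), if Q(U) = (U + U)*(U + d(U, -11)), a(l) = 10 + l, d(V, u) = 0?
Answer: -6804277/3647532 ≈ -1.8654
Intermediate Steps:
Q(U) = 2*U² (Q(U) = (U + U)*(U + 0) = (2*U)*U = 2*U²)
(Q(127) - a(26))/29064 + 1493/(-502) = (2*127² - (10 + 26))/29064 + 1493/(-502) = (2*16129 - 1*36)*(1/29064) + 1493*(-1/502) = (32258 - 36)*(1/29064) - 1493/502 = 32222*(1/29064) - 1493/502 = 16111/14532 - 1493/502 = -6804277/3647532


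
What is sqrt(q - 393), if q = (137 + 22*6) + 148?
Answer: 2*sqrt(6) ≈ 4.8990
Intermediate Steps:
q = 417 (q = (137 + 132) + 148 = 269 + 148 = 417)
sqrt(q - 393) = sqrt(417 - 393) = sqrt(24) = 2*sqrt(6)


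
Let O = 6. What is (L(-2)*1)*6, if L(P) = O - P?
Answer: 48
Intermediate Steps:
L(P) = 6 - P
(L(-2)*1)*6 = ((6 - 1*(-2))*1)*6 = ((6 + 2)*1)*6 = (8*1)*6 = 8*6 = 48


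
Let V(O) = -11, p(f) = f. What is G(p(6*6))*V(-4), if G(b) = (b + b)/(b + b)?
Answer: -11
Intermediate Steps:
G(b) = 1 (G(b) = (2*b)/((2*b)) = (2*b)*(1/(2*b)) = 1)
G(p(6*6))*V(-4) = 1*(-11) = -11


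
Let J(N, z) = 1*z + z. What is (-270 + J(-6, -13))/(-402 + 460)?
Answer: -148/29 ≈ -5.1034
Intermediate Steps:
J(N, z) = 2*z (J(N, z) = z + z = 2*z)
(-270 + J(-6, -13))/(-402 + 460) = (-270 + 2*(-13))/(-402 + 460) = (-270 - 26)/58 = -296*1/58 = -148/29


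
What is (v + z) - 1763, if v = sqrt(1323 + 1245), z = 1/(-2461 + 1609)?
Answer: -1502077/852 + 2*sqrt(642) ≈ -1712.3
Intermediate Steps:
z = -1/852 (z = 1/(-852) = -1/852 ≈ -0.0011737)
v = 2*sqrt(642) (v = sqrt(2568) = 2*sqrt(642) ≈ 50.675)
(v + z) - 1763 = (2*sqrt(642) - 1/852) - 1763 = (-1/852 + 2*sqrt(642)) - 1763 = -1502077/852 + 2*sqrt(642)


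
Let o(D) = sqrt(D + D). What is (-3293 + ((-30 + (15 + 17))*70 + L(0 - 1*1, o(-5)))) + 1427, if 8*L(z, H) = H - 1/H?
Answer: -1726 + 11*I*sqrt(10)/80 ≈ -1726.0 + 0.43481*I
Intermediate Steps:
o(D) = sqrt(2)*sqrt(D) (o(D) = sqrt(2*D) = sqrt(2)*sqrt(D))
L(z, H) = -1/(8*H) + H/8 (L(z, H) = (H - 1/H)/8 = -1/(8*H) + H/8)
(-3293 + ((-30 + (15 + 17))*70 + L(0 - 1*1, o(-5)))) + 1427 = (-3293 + ((-30 + (15 + 17))*70 + (-1 + (sqrt(2)*sqrt(-5))**2)/(8*((sqrt(2)*sqrt(-5)))))) + 1427 = (-3293 + ((-30 + 32)*70 + (-1 + (sqrt(2)*(I*sqrt(5)))**2)/(8*((sqrt(2)*(I*sqrt(5))))))) + 1427 = (-3293 + (2*70 + (-1 + (I*sqrt(10))**2)/(8*((I*sqrt(10)))))) + 1427 = (-3293 + (140 + (-I*sqrt(10)/10)*(-1 - 10)/8)) + 1427 = (-3293 + (140 + (1/8)*(-I*sqrt(10)/10)*(-11))) + 1427 = (-3293 + (140 + 11*I*sqrt(10)/80)) + 1427 = (-3153 + 11*I*sqrt(10)/80) + 1427 = -1726 + 11*I*sqrt(10)/80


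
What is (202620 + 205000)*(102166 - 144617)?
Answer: -17303876620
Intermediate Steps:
(202620 + 205000)*(102166 - 144617) = 407620*(-42451) = -17303876620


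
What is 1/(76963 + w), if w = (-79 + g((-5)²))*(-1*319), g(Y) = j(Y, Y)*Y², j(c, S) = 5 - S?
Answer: 1/4089664 ≈ 2.4452e-7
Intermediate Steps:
g(Y) = Y²*(5 - Y) (g(Y) = (5 - Y)*Y² = Y²*(5 - Y))
w = 4012701 (w = (-79 + ((-5)²)²*(5 - 1*(-5)²))*(-1*319) = (-79 + 25²*(5 - 1*25))*(-319) = (-79 + 625*(5 - 25))*(-319) = (-79 + 625*(-20))*(-319) = (-79 - 12500)*(-319) = -12579*(-319) = 4012701)
1/(76963 + w) = 1/(76963 + 4012701) = 1/4089664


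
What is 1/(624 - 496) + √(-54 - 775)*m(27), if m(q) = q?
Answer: 1/128 + 27*I*√829 ≈ 0.0078125 + 777.39*I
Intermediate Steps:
1/(624 - 496) + √(-54 - 775)*m(27) = 1/(624 - 496) + √(-54 - 775)*27 = 1/128 + √(-829)*27 = 1/128 + (I*√829)*27 = 1/128 + 27*I*√829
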